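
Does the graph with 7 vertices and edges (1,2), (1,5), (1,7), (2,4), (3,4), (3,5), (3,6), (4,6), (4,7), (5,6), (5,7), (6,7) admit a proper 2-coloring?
No (odd cycle of length 3: 5 -> 1 -> 7 -> 5)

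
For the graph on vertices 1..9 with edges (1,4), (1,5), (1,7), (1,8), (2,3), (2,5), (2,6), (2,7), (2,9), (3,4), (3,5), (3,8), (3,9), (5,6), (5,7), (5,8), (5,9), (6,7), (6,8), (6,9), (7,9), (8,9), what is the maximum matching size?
4 (matching: (1,7), (2,9), (3,5), (6,8); upper bound floor(n/2) = floor(9/2) = 4)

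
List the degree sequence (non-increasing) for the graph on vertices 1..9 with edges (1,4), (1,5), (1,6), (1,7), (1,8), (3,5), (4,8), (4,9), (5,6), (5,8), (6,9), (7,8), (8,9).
[5, 5, 4, 3, 3, 3, 2, 1, 0] (degrees: deg(1)=5, deg(2)=0, deg(3)=1, deg(4)=3, deg(5)=4, deg(6)=3, deg(7)=2, deg(8)=5, deg(9)=3)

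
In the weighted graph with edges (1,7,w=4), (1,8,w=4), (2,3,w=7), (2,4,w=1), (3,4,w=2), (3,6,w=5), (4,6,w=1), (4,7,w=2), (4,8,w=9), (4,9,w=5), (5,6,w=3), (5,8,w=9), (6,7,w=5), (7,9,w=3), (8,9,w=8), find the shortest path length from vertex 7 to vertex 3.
4 (path: 7 -> 4 -> 3; weights 2 + 2 = 4)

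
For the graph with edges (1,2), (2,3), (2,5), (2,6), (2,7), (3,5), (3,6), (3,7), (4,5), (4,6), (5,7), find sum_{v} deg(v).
22 (handshake: sum of degrees = 2|E| = 2 x 11 = 22)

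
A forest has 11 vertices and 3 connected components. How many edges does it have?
8 (Each of the 3 component trees on V_i vertices has V_i - 1 edges; summing gives V - C = 11 - 3 = 8)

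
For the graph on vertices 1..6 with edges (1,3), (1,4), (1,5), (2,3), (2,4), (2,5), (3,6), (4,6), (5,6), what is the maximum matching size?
3 (matching: (1,3), (2,4), (5,6); upper bound floor(n/2) = floor(6/2) = 3)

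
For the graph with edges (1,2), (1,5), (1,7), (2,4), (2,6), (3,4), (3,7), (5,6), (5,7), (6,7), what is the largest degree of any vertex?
4 (attained at vertex 7)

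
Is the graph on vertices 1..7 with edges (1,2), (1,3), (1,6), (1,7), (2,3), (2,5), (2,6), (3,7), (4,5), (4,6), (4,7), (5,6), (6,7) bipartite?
No (odd cycle of length 3: 2 -> 1 -> 3 -> 2)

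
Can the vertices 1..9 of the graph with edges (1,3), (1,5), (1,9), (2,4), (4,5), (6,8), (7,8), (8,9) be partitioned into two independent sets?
Yes. Partition: {1, 4, 8}, {2, 3, 5, 6, 7, 9}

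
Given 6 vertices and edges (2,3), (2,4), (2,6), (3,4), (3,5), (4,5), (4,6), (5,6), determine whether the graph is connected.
No, it has 2 components: {1}, {2, 3, 4, 5, 6}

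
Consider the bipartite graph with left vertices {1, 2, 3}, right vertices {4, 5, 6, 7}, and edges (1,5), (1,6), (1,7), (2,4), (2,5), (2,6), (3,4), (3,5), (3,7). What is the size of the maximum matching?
3 (matching: (1,7), (2,6), (3,5); upper bound min(|L|,|R|) = min(3,4) = 3)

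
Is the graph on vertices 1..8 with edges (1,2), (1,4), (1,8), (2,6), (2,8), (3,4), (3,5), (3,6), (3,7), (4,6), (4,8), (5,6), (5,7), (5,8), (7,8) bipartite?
No (odd cycle of length 3: 4 -> 1 -> 8 -> 4)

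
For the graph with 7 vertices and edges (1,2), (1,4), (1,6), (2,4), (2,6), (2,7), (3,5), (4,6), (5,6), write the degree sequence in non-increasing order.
[4, 4, 3, 3, 2, 1, 1] (degrees: deg(1)=3, deg(2)=4, deg(3)=1, deg(4)=3, deg(5)=2, deg(6)=4, deg(7)=1)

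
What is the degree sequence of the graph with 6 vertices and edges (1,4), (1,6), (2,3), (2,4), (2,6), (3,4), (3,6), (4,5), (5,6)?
[4, 4, 3, 3, 2, 2] (degrees: deg(1)=2, deg(2)=3, deg(3)=3, deg(4)=4, deg(5)=2, deg(6)=4)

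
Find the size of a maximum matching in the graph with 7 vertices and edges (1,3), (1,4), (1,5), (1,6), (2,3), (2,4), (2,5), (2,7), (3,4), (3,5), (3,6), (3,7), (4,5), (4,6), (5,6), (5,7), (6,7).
3 (matching: (1,5), (2,4), (6,7); upper bound floor(n/2) = floor(7/2) = 3)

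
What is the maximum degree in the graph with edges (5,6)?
1 (attained at vertices 5, 6)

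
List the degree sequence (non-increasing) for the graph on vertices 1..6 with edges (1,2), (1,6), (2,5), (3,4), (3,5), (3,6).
[3, 2, 2, 2, 2, 1] (degrees: deg(1)=2, deg(2)=2, deg(3)=3, deg(4)=1, deg(5)=2, deg(6)=2)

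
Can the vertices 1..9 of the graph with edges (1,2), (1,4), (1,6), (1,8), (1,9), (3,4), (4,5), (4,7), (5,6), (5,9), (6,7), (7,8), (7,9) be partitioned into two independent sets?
Yes. Partition: {1, 3, 5, 7}, {2, 4, 6, 8, 9}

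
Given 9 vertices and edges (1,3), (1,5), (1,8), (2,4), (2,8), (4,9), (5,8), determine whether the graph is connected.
No, it has 3 components: {1, 2, 3, 4, 5, 8, 9}, {6}, {7}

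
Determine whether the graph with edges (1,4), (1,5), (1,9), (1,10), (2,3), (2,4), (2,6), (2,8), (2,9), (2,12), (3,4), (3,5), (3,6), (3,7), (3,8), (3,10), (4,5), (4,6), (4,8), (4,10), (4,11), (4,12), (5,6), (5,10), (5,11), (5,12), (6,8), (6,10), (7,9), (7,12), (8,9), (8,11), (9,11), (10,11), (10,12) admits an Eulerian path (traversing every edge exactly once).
No (8 vertices have odd degree: {3, 4, 5, 7, 9, 10, 11, 12}; Eulerian path requires 0 or 2)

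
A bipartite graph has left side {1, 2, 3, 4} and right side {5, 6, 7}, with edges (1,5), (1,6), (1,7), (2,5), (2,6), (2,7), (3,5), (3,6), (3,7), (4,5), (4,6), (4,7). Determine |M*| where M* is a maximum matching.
3 (matching: (1,7), (2,6), (3,5); upper bound min(|L|,|R|) = min(4,3) = 3)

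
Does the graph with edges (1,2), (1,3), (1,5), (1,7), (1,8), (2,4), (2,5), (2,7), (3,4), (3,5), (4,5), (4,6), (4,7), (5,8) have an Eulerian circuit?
No (6 vertices have odd degree: {1, 3, 4, 5, 6, 7}; Eulerian circuit requires 0)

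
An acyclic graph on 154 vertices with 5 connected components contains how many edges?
149 (Each of the 5 component trees on V_i vertices has V_i - 1 edges; summing gives V - C = 154 - 5 = 149)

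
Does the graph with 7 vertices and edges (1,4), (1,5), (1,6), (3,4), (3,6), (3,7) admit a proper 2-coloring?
Yes. Partition: {1, 2, 3}, {4, 5, 6, 7}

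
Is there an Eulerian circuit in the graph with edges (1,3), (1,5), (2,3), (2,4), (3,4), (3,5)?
Yes (the graph is connected and all 5 vertices have even degree)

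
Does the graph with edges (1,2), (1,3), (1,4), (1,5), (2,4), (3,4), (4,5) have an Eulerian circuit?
Yes (the graph is connected and all 5 vertices have even degree)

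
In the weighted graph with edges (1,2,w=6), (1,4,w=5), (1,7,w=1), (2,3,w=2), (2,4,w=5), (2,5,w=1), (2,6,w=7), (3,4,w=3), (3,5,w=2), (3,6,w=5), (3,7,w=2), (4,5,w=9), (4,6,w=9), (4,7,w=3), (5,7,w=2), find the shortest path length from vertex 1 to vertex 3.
3 (path: 1 -> 7 -> 3; weights 1 + 2 = 3)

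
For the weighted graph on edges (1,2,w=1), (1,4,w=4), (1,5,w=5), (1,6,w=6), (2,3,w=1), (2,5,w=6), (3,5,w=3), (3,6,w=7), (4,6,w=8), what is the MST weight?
15 (MST edges: (1,2,w=1), (1,4,w=4), (1,6,w=6), (2,3,w=1), (3,5,w=3); sum of weights 1 + 4 + 6 + 1 + 3 = 15)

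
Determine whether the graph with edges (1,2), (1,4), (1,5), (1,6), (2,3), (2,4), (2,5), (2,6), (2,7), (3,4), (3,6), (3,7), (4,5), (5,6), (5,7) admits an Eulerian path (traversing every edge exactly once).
Yes (the graph is connected and exactly 2 vertices have odd degree: {5, 7}; any Eulerian path must start and end at those)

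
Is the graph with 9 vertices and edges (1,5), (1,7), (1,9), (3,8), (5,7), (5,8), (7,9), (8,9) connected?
No, it has 4 components: {1, 3, 5, 7, 8, 9}, {2}, {4}, {6}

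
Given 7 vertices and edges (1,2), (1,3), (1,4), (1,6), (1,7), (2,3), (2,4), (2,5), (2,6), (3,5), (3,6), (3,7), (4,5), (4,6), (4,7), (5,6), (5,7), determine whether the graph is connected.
Yes (BFS from 1 visits [1, 2, 3, 4, 6, 7, 5] — all 7 vertices reached)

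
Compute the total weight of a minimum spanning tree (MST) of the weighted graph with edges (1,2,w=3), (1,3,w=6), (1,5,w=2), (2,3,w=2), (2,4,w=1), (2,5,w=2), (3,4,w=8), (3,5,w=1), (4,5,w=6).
6 (MST edges: (1,5,w=2), (2,4,w=1), (2,5,w=2), (3,5,w=1); sum of weights 2 + 1 + 2 + 1 = 6)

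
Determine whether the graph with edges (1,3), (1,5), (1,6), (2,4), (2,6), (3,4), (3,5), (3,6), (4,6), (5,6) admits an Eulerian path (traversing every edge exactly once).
No (4 vertices have odd degree: {1, 4, 5, 6}; Eulerian path requires 0 or 2)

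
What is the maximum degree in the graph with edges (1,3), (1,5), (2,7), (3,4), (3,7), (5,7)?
3 (attained at vertices 3, 7)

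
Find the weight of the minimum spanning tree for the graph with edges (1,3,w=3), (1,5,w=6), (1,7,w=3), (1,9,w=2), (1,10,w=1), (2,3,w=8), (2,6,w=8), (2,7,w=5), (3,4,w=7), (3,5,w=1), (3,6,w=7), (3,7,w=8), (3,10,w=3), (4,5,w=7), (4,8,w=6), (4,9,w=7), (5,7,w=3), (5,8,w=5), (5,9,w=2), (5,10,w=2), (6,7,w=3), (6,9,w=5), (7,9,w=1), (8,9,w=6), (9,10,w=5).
26 (MST edges: (1,9,w=2), (1,10,w=1), (2,7,w=5), (3,5,w=1), (4,8,w=6), (5,8,w=5), (5,10,w=2), (6,7,w=3), (7,9,w=1); sum of weights 2 + 1 + 5 + 1 + 6 + 5 + 2 + 3 + 1 = 26)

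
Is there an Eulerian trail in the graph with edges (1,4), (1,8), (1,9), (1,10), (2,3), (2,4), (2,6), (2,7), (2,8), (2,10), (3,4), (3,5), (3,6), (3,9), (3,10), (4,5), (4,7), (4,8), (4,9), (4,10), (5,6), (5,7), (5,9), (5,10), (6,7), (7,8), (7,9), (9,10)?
Yes — and in fact it has an Eulerian circuit (the graph is connected and all 10 vertices have even degree)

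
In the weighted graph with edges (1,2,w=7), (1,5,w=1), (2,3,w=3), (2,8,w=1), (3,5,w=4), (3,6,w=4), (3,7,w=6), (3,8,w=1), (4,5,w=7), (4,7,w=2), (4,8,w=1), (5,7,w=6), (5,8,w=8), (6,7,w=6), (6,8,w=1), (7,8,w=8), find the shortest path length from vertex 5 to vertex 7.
6 (path: 5 -> 7; weights 6 = 6)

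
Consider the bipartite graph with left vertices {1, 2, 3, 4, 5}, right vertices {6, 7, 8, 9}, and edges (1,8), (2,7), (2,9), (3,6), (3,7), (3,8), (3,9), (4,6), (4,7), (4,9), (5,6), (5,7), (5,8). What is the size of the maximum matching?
4 (matching: (1,8), (2,9), (3,7), (4,6); upper bound min(|L|,|R|) = min(5,4) = 4)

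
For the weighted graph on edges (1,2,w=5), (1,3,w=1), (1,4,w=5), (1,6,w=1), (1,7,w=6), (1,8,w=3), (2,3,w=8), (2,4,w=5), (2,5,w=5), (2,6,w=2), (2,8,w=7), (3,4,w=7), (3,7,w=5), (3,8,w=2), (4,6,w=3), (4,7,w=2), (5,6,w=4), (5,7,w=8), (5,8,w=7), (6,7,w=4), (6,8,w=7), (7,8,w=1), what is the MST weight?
13 (MST edges: (1,3,w=1), (1,6,w=1), (2,6,w=2), (3,8,w=2), (4,7,w=2), (5,6,w=4), (7,8,w=1); sum of weights 1 + 1 + 2 + 2 + 2 + 4 + 1 = 13)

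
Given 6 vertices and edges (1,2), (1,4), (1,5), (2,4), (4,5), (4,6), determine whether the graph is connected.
No, it has 2 components: {1, 2, 4, 5, 6}, {3}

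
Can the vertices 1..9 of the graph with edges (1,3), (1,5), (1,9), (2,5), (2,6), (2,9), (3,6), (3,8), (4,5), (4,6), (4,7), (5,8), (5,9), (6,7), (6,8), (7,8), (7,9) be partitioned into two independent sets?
No (odd cycle of length 3: 5 -> 1 -> 9 -> 5)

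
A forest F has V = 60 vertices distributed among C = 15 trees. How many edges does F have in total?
45 (Each of the 15 component trees on V_i vertices has V_i - 1 edges; summing gives V - C = 60 - 15 = 45)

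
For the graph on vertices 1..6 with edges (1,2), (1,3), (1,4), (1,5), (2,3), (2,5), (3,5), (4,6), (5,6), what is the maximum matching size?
3 (matching: (1,4), (2,3), (5,6); upper bound floor(n/2) = floor(6/2) = 3)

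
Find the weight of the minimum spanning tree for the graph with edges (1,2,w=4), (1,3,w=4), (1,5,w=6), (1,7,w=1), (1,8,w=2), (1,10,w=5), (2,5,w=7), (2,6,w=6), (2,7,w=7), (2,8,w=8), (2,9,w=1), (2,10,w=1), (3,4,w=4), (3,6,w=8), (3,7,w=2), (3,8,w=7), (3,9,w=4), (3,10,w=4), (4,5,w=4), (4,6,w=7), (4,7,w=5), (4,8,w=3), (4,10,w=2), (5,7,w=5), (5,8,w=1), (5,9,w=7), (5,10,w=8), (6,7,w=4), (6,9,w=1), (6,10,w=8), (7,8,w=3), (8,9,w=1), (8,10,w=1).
12 (MST edges: (1,7,w=1), (1,8,w=2), (2,9,w=1), (2,10,w=1), (3,7,w=2), (4,10,w=2), (5,8,w=1), (6,9,w=1), (8,9,w=1); sum of weights 1 + 2 + 1 + 1 + 2 + 2 + 1 + 1 + 1 = 12)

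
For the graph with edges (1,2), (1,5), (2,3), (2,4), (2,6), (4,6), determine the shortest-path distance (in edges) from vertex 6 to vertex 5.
3 (path: 6 -> 2 -> 1 -> 5, 3 edges)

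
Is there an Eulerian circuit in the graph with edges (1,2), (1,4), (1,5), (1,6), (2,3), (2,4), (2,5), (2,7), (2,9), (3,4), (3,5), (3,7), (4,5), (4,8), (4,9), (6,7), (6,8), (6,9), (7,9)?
Yes (the graph is connected and all 9 vertices have even degree)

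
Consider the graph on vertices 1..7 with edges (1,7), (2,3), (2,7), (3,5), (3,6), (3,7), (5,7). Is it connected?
No, it has 2 components: {1, 2, 3, 5, 6, 7}, {4}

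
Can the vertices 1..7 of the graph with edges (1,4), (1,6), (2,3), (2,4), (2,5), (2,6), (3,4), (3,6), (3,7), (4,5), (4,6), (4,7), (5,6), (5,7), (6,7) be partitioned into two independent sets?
No (odd cycle of length 3: 6 -> 1 -> 4 -> 6)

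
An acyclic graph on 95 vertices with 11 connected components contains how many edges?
84 (Each of the 11 component trees on V_i vertices has V_i - 1 edges; summing gives V - C = 95 - 11 = 84)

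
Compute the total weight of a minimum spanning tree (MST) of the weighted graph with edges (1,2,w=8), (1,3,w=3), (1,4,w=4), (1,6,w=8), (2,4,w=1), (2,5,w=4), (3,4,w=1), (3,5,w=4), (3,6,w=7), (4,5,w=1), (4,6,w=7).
13 (MST edges: (1,3,w=3), (2,4,w=1), (3,4,w=1), (3,6,w=7), (4,5,w=1); sum of weights 3 + 1 + 1 + 7 + 1 = 13)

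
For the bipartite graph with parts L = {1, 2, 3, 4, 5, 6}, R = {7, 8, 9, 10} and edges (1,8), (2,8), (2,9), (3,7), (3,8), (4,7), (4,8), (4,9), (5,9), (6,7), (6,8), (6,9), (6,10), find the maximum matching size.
4 (matching: (1,8), (2,9), (3,7), (6,10); upper bound min(|L|,|R|) = min(6,4) = 4)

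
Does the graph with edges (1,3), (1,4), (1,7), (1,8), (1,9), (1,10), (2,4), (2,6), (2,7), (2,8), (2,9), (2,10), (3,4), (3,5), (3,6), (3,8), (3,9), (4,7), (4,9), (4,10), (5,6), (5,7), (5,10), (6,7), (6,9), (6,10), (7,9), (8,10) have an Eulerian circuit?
Yes (the graph is connected and all 10 vertices have even degree)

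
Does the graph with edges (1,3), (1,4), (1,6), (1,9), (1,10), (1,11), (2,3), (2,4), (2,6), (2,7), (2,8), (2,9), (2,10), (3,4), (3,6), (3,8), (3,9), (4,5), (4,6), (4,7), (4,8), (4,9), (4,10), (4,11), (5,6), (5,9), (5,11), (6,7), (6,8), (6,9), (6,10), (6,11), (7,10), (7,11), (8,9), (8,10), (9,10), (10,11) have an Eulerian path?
Yes (the graph is connected and exactly 2 vertices have odd degree: {2, 7}; any Eulerian path must start and end at those)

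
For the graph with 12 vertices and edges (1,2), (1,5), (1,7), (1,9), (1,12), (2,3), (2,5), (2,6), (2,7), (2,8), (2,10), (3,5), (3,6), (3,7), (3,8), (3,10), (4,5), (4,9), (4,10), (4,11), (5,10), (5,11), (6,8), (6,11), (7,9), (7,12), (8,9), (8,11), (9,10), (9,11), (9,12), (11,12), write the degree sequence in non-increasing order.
[7, 7, 6, 6, 6, 5, 5, 5, 5, 4, 4, 4] (degrees: deg(1)=5, deg(2)=7, deg(3)=6, deg(4)=4, deg(5)=6, deg(6)=4, deg(7)=5, deg(8)=5, deg(9)=7, deg(10)=5, deg(11)=6, deg(12)=4)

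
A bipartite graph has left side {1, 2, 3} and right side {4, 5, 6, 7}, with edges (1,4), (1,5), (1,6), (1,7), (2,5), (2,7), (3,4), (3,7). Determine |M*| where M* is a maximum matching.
3 (matching: (1,6), (2,5), (3,7); upper bound min(|L|,|R|) = min(3,4) = 3)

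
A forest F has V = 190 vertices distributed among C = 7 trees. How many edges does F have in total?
183 (Each of the 7 component trees on V_i vertices has V_i - 1 edges; summing gives V - C = 190 - 7 = 183)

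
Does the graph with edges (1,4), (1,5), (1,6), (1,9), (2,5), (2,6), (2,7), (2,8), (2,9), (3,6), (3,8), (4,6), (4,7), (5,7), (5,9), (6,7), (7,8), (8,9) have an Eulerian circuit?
No (4 vertices have odd degree: {2, 4, 6, 7}; Eulerian circuit requires 0)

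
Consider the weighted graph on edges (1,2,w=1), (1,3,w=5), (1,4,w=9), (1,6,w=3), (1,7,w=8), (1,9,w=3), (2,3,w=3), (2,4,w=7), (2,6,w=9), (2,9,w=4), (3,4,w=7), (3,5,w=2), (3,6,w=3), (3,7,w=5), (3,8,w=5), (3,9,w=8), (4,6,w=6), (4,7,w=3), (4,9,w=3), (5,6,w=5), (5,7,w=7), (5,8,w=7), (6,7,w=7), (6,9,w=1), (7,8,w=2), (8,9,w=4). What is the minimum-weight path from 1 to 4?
6 (path: 1 -> 9 -> 4; weights 3 + 3 = 6)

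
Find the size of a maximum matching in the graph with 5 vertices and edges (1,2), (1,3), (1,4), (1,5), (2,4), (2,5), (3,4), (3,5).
2 (matching: (2,4), (3,5); upper bound floor(n/2) = floor(5/2) = 2)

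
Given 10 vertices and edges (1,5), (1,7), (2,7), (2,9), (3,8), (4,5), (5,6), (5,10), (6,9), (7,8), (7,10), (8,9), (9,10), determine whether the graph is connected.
Yes (BFS from 1 visits [1, 5, 7, 4, 6, 10, 2, 8, 9, 3] — all 10 vertices reached)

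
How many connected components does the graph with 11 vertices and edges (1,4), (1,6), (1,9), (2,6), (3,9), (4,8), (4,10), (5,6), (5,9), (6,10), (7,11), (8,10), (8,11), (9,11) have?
1 (components: {1, 2, 3, 4, 5, 6, 7, 8, 9, 10, 11})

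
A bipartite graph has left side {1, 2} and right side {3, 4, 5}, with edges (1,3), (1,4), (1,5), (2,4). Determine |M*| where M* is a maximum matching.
2 (matching: (1,5), (2,4); upper bound min(|L|,|R|) = min(2,3) = 2)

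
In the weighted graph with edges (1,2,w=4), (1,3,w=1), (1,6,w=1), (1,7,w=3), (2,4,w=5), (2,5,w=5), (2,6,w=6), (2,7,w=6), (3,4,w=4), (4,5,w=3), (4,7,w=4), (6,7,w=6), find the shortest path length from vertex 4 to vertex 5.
3 (path: 4 -> 5; weights 3 = 3)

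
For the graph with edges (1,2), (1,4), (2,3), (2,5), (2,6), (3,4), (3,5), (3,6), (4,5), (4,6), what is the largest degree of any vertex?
4 (attained at vertices 2, 3, 4)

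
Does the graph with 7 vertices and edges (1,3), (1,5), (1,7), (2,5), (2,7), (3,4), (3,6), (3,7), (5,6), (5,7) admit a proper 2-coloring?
No (odd cycle of length 3: 3 -> 1 -> 7 -> 3)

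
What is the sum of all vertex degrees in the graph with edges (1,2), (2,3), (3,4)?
6 (handshake: sum of degrees = 2|E| = 2 x 3 = 6)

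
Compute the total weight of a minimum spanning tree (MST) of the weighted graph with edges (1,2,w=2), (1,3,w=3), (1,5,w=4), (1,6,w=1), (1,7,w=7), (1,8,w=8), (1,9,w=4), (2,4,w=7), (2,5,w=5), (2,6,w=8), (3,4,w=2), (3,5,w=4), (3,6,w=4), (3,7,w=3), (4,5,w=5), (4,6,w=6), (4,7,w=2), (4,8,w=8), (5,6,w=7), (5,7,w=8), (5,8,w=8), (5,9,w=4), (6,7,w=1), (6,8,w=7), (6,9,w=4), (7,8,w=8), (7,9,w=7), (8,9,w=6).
22 (MST edges: (1,2,w=2), (1,5,w=4), (1,6,w=1), (1,9,w=4), (3,4,w=2), (4,7,w=2), (6,7,w=1), (8,9,w=6); sum of weights 2 + 4 + 1 + 4 + 2 + 2 + 1 + 6 = 22)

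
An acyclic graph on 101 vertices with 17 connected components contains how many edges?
84 (Each of the 17 component trees on V_i vertices has V_i - 1 edges; summing gives V - C = 101 - 17 = 84)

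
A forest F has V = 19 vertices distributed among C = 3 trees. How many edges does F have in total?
16 (Each of the 3 component trees on V_i vertices has V_i - 1 edges; summing gives V - C = 19 - 3 = 16)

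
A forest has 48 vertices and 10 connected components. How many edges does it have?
38 (Each of the 10 component trees on V_i vertices has V_i - 1 edges; summing gives V - C = 48 - 10 = 38)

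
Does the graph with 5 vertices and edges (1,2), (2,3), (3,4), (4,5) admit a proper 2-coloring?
Yes. Partition: {1, 3, 5}, {2, 4}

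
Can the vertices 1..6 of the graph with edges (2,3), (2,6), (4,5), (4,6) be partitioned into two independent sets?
Yes. Partition: {1, 2, 4}, {3, 5, 6}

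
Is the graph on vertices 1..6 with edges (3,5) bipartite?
Yes. Partition: {1, 2, 3, 4, 6}, {5}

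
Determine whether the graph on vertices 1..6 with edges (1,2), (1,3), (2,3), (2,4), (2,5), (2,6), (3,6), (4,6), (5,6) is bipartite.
No (odd cycle of length 3: 3 -> 1 -> 2 -> 3)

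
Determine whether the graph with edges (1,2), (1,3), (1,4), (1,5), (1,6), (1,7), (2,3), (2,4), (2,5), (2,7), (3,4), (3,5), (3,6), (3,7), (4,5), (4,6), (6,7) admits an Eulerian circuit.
No (2 vertices have odd degree: {2, 4}; Eulerian circuit requires 0)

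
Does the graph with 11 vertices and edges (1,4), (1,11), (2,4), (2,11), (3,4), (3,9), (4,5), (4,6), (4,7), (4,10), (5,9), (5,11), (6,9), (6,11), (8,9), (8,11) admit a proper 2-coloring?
Yes. Partition: {1, 2, 3, 5, 6, 7, 8, 10}, {4, 9, 11}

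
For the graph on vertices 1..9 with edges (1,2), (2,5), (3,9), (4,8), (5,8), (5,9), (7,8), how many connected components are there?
2 (components: {1, 2, 3, 4, 5, 7, 8, 9}, {6})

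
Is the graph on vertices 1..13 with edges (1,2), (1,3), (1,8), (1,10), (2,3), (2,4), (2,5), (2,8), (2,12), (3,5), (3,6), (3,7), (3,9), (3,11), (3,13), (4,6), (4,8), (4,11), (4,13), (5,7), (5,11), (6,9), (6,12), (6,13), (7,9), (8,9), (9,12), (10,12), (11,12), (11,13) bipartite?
No (odd cycle of length 3: 3 -> 1 -> 2 -> 3)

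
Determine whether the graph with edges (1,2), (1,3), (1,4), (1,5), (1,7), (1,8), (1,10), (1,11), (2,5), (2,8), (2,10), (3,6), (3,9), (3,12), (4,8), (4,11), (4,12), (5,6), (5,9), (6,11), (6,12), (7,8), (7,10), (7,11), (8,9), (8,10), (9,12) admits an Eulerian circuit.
Yes (the graph is connected and all 12 vertices have even degree)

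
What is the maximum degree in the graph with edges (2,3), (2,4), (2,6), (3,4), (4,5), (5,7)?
3 (attained at vertices 2, 4)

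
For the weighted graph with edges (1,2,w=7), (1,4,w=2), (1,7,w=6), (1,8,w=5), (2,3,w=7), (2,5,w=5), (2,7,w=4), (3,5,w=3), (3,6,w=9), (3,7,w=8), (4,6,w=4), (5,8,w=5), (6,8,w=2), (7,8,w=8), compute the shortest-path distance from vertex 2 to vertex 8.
10 (path: 2 -> 5 -> 8; weights 5 + 5 = 10)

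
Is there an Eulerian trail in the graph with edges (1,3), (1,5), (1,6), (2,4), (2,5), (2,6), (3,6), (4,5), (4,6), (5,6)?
No (4 vertices have odd degree: {1, 2, 4, 6}; Eulerian path requires 0 or 2)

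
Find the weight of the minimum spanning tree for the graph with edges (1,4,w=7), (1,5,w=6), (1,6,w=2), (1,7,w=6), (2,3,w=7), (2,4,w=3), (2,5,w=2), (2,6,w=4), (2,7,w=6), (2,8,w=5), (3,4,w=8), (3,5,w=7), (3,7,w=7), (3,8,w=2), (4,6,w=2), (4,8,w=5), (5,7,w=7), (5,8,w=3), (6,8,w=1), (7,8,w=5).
17 (MST edges: (1,6,w=2), (2,4,w=3), (2,5,w=2), (3,8,w=2), (4,6,w=2), (6,8,w=1), (7,8,w=5); sum of weights 2 + 3 + 2 + 2 + 2 + 1 + 5 = 17)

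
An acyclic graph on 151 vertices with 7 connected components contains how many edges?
144 (Each of the 7 component trees on V_i vertices has V_i - 1 edges; summing gives V - C = 151 - 7 = 144)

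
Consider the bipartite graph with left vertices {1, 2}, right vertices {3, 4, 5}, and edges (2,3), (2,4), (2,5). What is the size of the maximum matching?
1 (matching: (2,5); upper bound min(|L|,|R|) = min(2,3) = 2)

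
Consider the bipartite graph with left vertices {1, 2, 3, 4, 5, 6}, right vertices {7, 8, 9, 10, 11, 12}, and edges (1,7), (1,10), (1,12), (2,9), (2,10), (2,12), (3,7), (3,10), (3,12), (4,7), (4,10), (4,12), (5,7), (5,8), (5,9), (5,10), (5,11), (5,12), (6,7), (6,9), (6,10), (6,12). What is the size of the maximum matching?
5 (matching: (1,12), (2,10), (3,7), (5,11), (6,9); upper bound min(|L|,|R|) = min(6,6) = 6)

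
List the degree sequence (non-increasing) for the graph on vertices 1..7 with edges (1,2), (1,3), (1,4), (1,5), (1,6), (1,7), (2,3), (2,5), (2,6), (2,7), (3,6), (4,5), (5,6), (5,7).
[6, 5, 5, 4, 3, 3, 2] (degrees: deg(1)=6, deg(2)=5, deg(3)=3, deg(4)=2, deg(5)=5, deg(6)=4, deg(7)=3)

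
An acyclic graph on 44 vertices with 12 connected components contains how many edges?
32 (Each of the 12 component trees on V_i vertices has V_i - 1 edges; summing gives V - C = 44 - 12 = 32)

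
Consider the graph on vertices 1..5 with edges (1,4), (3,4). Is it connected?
No, it has 3 components: {1, 3, 4}, {2}, {5}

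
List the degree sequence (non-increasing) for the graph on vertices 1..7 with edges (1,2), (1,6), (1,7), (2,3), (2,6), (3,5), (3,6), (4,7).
[3, 3, 3, 3, 2, 1, 1] (degrees: deg(1)=3, deg(2)=3, deg(3)=3, deg(4)=1, deg(5)=1, deg(6)=3, deg(7)=2)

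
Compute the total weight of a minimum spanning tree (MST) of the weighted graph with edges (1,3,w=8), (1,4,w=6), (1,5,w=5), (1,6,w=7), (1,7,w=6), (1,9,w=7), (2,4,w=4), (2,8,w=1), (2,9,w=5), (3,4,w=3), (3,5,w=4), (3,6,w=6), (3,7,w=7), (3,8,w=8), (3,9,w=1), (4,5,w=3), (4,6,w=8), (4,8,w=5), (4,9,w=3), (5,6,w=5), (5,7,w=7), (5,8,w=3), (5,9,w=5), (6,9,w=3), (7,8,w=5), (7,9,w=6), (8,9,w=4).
24 (MST edges: (1,5,w=5), (2,8,w=1), (3,4,w=3), (3,9,w=1), (4,5,w=3), (5,8,w=3), (6,9,w=3), (7,8,w=5); sum of weights 5 + 1 + 3 + 1 + 3 + 3 + 3 + 5 = 24)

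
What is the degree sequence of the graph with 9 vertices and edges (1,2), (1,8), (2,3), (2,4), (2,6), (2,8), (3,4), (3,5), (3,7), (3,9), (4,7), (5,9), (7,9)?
[5, 5, 3, 3, 3, 2, 2, 2, 1] (degrees: deg(1)=2, deg(2)=5, deg(3)=5, deg(4)=3, deg(5)=2, deg(6)=1, deg(7)=3, deg(8)=2, deg(9)=3)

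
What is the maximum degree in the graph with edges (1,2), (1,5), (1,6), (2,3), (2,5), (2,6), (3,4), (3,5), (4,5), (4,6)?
4 (attained at vertices 2, 5)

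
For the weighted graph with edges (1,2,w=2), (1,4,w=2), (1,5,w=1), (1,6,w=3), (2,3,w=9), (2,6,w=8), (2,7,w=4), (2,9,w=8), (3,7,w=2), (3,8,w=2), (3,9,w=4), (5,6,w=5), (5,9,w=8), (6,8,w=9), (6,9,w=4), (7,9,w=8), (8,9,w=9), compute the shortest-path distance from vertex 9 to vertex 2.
8 (path: 9 -> 2; weights 8 = 8)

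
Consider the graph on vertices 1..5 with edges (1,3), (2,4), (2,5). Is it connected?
No, it has 2 components: {1, 3}, {2, 4, 5}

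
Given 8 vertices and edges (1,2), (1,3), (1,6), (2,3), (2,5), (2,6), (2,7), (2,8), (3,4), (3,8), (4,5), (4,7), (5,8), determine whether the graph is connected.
Yes (BFS from 1 visits [1, 2, 3, 6, 5, 7, 8, 4] — all 8 vertices reached)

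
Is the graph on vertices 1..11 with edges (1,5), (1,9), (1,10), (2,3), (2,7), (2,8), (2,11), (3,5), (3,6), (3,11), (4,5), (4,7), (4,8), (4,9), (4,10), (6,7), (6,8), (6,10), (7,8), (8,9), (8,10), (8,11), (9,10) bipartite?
No (odd cycle of length 3: 9 -> 1 -> 10 -> 9)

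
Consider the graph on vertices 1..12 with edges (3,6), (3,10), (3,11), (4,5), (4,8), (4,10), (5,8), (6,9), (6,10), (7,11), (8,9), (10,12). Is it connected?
No, it has 3 components: {1}, {2}, {3, 4, 5, 6, 7, 8, 9, 10, 11, 12}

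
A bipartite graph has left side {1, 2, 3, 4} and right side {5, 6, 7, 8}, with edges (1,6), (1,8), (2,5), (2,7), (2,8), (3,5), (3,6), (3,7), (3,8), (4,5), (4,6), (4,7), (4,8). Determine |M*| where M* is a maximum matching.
4 (matching: (1,8), (2,7), (3,6), (4,5); upper bound min(|L|,|R|) = min(4,4) = 4)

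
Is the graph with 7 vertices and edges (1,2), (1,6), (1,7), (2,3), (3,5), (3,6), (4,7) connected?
Yes (BFS from 1 visits [1, 2, 6, 7, 3, 4, 5] — all 7 vertices reached)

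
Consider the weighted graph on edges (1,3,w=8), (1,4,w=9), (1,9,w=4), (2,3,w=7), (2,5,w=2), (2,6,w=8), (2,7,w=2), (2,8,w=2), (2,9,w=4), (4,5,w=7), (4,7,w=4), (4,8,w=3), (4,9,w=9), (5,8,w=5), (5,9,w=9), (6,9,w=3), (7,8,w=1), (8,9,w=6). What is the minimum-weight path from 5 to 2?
2 (path: 5 -> 2; weights 2 = 2)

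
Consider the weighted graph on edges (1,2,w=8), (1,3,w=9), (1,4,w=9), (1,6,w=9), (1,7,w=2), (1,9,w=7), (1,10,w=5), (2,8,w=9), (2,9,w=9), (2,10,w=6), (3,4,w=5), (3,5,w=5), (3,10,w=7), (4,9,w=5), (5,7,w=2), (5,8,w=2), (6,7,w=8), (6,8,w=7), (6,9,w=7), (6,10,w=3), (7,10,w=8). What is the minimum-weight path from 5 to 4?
10 (path: 5 -> 3 -> 4; weights 5 + 5 = 10)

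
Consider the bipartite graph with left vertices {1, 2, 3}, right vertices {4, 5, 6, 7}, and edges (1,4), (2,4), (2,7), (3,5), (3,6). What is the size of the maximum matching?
3 (matching: (1,4), (2,7), (3,6); upper bound min(|L|,|R|) = min(3,4) = 3)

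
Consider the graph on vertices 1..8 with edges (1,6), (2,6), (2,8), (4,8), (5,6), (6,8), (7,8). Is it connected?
No, it has 2 components: {1, 2, 4, 5, 6, 7, 8}, {3}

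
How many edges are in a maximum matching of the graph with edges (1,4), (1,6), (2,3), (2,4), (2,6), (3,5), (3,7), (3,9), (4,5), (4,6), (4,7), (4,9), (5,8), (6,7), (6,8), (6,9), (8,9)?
4 (matching: (2,4), (3,7), (5,8), (6,9); upper bound floor(n/2) = floor(9/2) = 4)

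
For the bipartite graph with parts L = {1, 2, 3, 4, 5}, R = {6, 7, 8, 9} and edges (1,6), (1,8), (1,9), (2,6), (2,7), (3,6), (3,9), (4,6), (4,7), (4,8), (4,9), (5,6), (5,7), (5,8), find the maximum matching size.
4 (matching: (1,9), (2,7), (3,6), (4,8); upper bound min(|L|,|R|) = min(5,4) = 4)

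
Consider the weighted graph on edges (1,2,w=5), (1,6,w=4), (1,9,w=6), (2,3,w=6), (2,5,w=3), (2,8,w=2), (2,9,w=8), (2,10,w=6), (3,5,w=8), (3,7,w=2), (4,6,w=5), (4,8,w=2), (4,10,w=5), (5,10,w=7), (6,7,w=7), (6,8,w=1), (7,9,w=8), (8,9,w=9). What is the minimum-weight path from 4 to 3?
10 (path: 4 -> 8 -> 2 -> 3; weights 2 + 2 + 6 = 10)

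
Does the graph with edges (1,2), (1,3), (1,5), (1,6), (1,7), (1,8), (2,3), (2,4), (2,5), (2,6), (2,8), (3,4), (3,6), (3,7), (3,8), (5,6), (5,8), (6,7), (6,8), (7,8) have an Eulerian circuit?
Yes (the graph is connected and all 8 vertices have even degree)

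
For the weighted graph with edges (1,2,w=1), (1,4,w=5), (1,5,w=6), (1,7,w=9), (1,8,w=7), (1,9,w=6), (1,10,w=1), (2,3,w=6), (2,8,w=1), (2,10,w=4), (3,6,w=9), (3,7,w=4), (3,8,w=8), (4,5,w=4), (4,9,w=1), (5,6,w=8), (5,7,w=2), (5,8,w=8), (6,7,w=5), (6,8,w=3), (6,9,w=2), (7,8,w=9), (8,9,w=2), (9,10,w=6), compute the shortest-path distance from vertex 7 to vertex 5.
2 (path: 7 -> 5; weights 2 = 2)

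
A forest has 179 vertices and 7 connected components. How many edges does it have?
172 (Each of the 7 component trees on V_i vertices has V_i - 1 edges; summing gives V - C = 179 - 7 = 172)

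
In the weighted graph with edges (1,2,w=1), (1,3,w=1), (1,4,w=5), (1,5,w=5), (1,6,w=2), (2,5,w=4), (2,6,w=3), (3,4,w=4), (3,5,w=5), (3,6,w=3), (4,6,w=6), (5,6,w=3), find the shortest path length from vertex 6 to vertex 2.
3 (path: 6 -> 2; weights 3 = 3)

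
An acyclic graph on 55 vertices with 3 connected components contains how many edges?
52 (Each of the 3 component trees on V_i vertices has V_i - 1 edges; summing gives V - C = 55 - 3 = 52)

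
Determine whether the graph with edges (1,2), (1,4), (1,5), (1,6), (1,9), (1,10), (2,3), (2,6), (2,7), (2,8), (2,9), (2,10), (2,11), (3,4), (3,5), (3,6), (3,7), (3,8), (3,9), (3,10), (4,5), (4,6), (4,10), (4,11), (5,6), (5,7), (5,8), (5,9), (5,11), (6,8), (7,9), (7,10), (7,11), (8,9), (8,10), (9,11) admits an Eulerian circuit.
No (2 vertices have odd degree: {9, 11}; Eulerian circuit requires 0)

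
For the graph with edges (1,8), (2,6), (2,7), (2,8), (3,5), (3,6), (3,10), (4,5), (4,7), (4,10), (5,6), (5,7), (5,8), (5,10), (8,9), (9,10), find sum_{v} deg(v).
32 (handshake: sum of degrees = 2|E| = 2 x 16 = 32)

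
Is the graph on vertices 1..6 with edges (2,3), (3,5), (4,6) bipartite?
Yes. Partition: {1, 2, 4, 5}, {3, 6}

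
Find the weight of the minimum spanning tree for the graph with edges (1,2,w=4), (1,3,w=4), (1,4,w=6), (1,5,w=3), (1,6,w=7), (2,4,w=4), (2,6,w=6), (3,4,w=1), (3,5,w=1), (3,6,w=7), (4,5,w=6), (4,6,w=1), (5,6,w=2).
10 (MST edges: (1,2,w=4), (1,5,w=3), (3,4,w=1), (3,5,w=1), (4,6,w=1); sum of weights 4 + 3 + 1 + 1 + 1 = 10)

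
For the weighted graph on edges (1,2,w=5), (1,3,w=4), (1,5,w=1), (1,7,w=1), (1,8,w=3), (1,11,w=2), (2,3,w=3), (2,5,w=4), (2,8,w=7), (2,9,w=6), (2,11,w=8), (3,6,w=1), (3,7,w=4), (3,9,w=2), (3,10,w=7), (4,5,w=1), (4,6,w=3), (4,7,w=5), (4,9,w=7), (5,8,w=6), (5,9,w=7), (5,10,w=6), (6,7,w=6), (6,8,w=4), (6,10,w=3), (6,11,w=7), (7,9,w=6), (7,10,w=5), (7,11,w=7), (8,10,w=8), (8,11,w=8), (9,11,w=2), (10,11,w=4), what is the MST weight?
19 (MST edges: (1,5,w=1), (1,7,w=1), (1,8,w=3), (1,11,w=2), (2,3,w=3), (3,6,w=1), (3,9,w=2), (4,5,w=1), (6,10,w=3), (9,11,w=2); sum of weights 1 + 1 + 3 + 2 + 3 + 1 + 2 + 1 + 3 + 2 = 19)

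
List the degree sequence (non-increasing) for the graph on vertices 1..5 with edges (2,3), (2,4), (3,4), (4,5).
[3, 2, 2, 1, 0] (degrees: deg(1)=0, deg(2)=2, deg(3)=2, deg(4)=3, deg(5)=1)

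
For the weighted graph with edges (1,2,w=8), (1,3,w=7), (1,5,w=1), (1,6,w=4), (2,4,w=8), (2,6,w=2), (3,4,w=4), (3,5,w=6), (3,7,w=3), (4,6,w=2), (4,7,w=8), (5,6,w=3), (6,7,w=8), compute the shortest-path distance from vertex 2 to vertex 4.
4 (path: 2 -> 6 -> 4; weights 2 + 2 = 4)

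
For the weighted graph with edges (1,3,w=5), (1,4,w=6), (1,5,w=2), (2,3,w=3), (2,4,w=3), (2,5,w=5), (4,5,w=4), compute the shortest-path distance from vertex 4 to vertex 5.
4 (path: 4 -> 5; weights 4 = 4)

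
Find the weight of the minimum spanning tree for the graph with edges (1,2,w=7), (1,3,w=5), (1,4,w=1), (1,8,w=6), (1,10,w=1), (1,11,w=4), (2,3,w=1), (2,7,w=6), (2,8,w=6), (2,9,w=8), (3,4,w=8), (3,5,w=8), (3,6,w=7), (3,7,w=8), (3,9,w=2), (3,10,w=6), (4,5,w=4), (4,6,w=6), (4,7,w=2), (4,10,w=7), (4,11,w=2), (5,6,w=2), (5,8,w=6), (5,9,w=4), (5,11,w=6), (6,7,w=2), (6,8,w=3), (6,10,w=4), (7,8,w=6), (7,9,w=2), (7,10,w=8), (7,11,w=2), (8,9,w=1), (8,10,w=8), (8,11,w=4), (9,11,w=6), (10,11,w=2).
16 (MST edges: (1,4,w=1), (1,10,w=1), (2,3,w=1), (3,9,w=2), (4,7,w=2), (4,11,w=2), (5,6,w=2), (6,7,w=2), (7,9,w=2), (8,9,w=1); sum of weights 1 + 1 + 1 + 2 + 2 + 2 + 2 + 2 + 2 + 1 = 16)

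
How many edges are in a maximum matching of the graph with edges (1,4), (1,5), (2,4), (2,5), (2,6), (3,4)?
3 (matching: (1,5), (2,6), (3,4); upper bound floor(n/2) = floor(6/2) = 3)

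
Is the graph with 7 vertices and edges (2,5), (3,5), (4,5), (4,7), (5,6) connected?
No, it has 2 components: {1}, {2, 3, 4, 5, 6, 7}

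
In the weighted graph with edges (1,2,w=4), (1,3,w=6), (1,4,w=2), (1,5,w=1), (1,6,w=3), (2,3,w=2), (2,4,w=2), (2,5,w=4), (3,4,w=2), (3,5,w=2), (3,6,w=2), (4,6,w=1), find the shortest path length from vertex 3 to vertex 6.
2 (path: 3 -> 6; weights 2 = 2)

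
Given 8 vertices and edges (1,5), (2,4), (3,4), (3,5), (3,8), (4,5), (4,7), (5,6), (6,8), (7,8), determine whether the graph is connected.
Yes (BFS from 1 visits [1, 5, 3, 4, 6, 8, 2, 7] — all 8 vertices reached)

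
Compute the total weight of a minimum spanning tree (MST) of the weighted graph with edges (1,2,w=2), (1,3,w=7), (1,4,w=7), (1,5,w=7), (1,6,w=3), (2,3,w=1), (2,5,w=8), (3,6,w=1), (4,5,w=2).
13 (MST edges: (1,2,w=2), (1,4,w=7), (2,3,w=1), (3,6,w=1), (4,5,w=2); sum of weights 2 + 7 + 1 + 1 + 2 = 13)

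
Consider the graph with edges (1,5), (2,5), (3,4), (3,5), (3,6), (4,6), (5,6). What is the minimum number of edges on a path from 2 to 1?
2 (path: 2 -> 5 -> 1, 2 edges)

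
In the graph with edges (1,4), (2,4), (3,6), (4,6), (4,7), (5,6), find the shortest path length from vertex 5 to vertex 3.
2 (path: 5 -> 6 -> 3, 2 edges)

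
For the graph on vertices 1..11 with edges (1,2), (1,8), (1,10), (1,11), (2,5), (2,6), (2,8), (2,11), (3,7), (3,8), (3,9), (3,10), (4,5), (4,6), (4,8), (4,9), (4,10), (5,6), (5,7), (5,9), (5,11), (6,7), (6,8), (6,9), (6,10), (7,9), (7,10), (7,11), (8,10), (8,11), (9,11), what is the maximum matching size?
5 (matching: (1,8), (2,5), (3,7), (6,10), (9,11); upper bound floor(n/2) = floor(11/2) = 5)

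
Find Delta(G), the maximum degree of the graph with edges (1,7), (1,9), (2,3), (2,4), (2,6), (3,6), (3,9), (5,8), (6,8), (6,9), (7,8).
4 (attained at vertex 6)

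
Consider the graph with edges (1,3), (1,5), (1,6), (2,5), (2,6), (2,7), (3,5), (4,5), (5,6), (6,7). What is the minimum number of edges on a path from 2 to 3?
2 (path: 2 -> 5 -> 3, 2 edges)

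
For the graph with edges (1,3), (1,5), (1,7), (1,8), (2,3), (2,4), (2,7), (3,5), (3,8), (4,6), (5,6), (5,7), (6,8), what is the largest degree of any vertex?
4 (attained at vertices 1, 3, 5)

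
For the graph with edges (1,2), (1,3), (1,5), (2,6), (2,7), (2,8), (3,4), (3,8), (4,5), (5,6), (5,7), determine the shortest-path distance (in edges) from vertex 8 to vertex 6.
2 (path: 8 -> 2 -> 6, 2 edges)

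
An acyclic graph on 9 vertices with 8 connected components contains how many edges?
1 (Each of the 8 component trees on V_i vertices has V_i - 1 edges; summing gives V - C = 9 - 8 = 1)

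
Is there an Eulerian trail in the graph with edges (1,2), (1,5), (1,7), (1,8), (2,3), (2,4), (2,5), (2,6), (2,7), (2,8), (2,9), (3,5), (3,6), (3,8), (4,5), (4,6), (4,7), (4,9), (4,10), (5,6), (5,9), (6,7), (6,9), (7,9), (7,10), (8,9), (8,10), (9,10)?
Yes (the graph is connected and exactly 2 vertices have odd degree: {8, 9}; any Eulerian path must start and end at those)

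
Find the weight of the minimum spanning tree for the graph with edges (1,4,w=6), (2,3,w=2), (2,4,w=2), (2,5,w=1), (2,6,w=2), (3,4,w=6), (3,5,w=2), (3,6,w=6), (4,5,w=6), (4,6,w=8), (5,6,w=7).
13 (MST edges: (1,4,w=6), (2,3,w=2), (2,4,w=2), (2,5,w=1), (2,6,w=2); sum of weights 6 + 2 + 2 + 1 + 2 = 13)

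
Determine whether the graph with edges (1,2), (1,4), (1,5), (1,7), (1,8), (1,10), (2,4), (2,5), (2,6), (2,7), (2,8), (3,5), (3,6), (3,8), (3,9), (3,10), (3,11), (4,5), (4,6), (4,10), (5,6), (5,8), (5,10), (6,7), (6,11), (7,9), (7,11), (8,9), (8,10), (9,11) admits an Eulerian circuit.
No (4 vertices have odd degree: {4, 5, 7, 10}; Eulerian circuit requires 0)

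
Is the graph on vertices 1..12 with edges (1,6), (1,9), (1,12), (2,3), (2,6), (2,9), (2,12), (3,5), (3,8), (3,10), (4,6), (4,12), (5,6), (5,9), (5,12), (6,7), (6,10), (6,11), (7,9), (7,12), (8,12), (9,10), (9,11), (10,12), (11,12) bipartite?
Yes. Partition: {1, 2, 4, 5, 7, 8, 10, 11}, {3, 6, 9, 12}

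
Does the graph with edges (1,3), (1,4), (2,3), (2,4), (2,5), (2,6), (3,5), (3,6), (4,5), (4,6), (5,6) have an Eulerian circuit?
Yes (the graph is connected and all 6 vertices have even degree)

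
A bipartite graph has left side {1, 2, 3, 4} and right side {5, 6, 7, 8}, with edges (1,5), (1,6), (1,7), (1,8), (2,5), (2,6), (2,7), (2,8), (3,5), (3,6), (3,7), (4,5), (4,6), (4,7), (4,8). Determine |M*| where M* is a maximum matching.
4 (matching: (1,8), (2,7), (3,6), (4,5); upper bound min(|L|,|R|) = min(4,4) = 4)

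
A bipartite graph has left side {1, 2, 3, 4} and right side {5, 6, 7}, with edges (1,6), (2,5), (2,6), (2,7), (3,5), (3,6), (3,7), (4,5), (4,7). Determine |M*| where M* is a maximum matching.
3 (matching: (1,6), (2,7), (3,5); upper bound min(|L|,|R|) = min(4,3) = 3)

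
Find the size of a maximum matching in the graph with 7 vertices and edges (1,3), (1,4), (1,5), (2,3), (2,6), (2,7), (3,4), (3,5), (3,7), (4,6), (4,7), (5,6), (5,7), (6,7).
3 (matching: (1,4), (2,6), (5,7); upper bound floor(n/2) = floor(7/2) = 3)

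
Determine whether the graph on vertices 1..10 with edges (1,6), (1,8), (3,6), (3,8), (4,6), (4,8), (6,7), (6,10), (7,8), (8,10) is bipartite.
Yes. Partition: {1, 2, 3, 4, 5, 7, 9, 10}, {6, 8}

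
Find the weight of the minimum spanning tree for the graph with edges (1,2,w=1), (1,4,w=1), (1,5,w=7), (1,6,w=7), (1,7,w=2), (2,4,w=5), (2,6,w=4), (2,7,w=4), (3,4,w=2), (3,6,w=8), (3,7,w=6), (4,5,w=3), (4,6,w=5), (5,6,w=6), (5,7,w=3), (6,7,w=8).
13 (MST edges: (1,2,w=1), (1,4,w=1), (1,7,w=2), (2,6,w=4), (3,4,w=2), (4,5,w=3); sum of weights 1 + 1 + 2 + 4 + 2 + 3 = 13)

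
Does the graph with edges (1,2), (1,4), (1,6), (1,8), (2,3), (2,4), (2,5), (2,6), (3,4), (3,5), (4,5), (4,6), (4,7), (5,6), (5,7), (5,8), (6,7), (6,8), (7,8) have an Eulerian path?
Yes (the graph is connected and exactly 2 vertices have odd degree: {2, 3}; any Eulerian path must start and end at those)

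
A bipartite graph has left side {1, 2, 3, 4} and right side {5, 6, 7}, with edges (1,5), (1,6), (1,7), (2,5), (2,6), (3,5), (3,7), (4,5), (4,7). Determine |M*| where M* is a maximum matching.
3 (matching: (1,7), (2,6), (3,5); upper bound min(|L|,|R|) = min(4,3) = 3)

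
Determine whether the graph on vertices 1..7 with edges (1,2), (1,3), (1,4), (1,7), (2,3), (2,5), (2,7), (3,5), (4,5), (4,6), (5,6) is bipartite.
No (odd cycle of length 3: 7 -> 1 -> 2 -> 7)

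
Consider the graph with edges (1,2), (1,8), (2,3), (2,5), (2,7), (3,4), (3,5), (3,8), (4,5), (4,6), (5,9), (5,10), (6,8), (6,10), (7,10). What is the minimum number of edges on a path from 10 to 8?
2 (path: 10 -> 6 -> 8, 2 edges)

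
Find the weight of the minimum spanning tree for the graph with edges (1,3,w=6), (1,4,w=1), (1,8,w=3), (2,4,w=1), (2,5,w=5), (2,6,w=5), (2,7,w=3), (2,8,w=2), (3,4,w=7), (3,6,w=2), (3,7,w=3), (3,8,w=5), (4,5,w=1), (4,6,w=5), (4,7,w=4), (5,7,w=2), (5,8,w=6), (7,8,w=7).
12 (MST edges: (1,4,w=1), (2,4,w=1), (2,8,w=2), (3,6,w=2), (3,7,w=3), (4,5,w=1), (5,7,w=2); sum of weights 1 + 1 + 2 + 2 + 3 + 1 + 2 = 12)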